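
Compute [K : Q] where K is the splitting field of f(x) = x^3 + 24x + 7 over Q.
[K : Q] = 6

By the rational root test, any rational root of the monic integer polynomial f(x) = x^3 + 24x + 7 must be an integer dividing the constant term 7, i.e. one of ±{1, 7}. Evaluating: f(1) = 32, f(-1) = -18, f(7) = 518, f(-7) = -504; none is 0, so f has no rational root and is therefore irreducible over Q (a cubic with no linear factor over a field is irreducible). For an irreducible cubic, the Galois group is A_3 or S_3 according as the discriminant disc(f) = -4a^3 - 27b^2 = -4·(24)^3 - 27·(7)^2 = -56619 is or is not a square in Q. Here disc(f) = -56619 is not a perfect square in Q, so the Galois group of f over Q is not contained in A_3 and must be all of S_3. The splitting field has degree |S_3| = 6 over Q, so [K : Q] = 6.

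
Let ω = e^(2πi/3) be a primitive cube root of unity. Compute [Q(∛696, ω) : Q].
[Q(∛696, ω) : Q] = 6

[Q(∛696):Q] = 3 (min poly x^3 - 696, irreducible since 696 is not a perfect cube). [Q(ω):Q] = 2 (min poly x^2 + x + 1). Since Q(∛696) ⊂ R and ω ∉ R, we have ω ∉ Q(∛696), so x^2 + x + 1 remains irreducible over Q(∛696) and [Q(∛696, ω) : Q(∛696)] = 2. By the tower law, [Q(∛696, ω) : Q] = 3 · 2 = 6. (In fact Q(∛696, ω) is the splitting field of x^3 - 696 over Q.)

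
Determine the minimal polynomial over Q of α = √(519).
m_α(x) = x^2 - 519

α satisfies α^2 - 519 = 0, so x^2 - 519 annihilates α. Since d = 519 is squarefree and ≠ 1, it is not a perfect square in Q, so x^2 - 519 has no rational root and is therefore irreducible over Q (a degree-2 polynomial over a field is irreducible iff it has no root). Hence m_α(x) = x^2 - 519.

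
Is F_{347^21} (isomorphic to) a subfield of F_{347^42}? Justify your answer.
Yes: F_{347^21} is a subfield of F_{347^42}

F_{p^m} embeds in F_{p^n} iff m | n (since F_{p^n} is the splitting field of x^(p^n) - x, and F_{p^m} ⊂ F_{p^n} forces p^n to be a power of p^m, i.e. m | n; conversely if m | n then every root of x^(p^m) - x is a root of x^(p^n) - x). Here 21 | 42 (since 42 = 2·21), so F_{347^21} is a subfield of F_{347^42}, and [F_{347^42} : F_{347^21}] = 42/21 = 2.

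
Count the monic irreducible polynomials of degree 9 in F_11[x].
There are 261994040 monic irreducible polynomials of degree 9 over F_11

Each element of F_{11^9} that lies in no proper subfield is a root of exactly one monic irreducible of degree 9 over F_11, and each such polynomial has 9 distinct roots in F_{11^9}. By Möbius inversion the count is N_11(9) = (1/9) Σ_{d|9} μ(9/d) · 11^d = (1/9)(μ(9)·11^1 + μ(3)·11^3 + μ(1)·11^9) = 2357946360/9 = 261994040.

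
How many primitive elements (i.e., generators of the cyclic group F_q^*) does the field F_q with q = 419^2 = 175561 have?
There are φ(175560) = 34560 primitive elements

F_q^* is cyclic of order q - 1 = 175560. A cyclic group of order m has exactly φ(m) generators. Here m = 175560 = 2^3 · 3 · 5 · 7 · 11 · 19, so the number of primitive elements is φ(175560) = 34560.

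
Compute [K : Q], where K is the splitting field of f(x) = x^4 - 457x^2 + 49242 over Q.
[K : Q] = 4

Solving the quadratic in x^2: x^2 = (457 ± √(457^2 - 4·49242))/2 = (457 ± √11881)/2 = (457 ± 109)/2, giving x^2 = 283 or x^2 = 174. So f(x) = (x^2 - 283)(x^2 - 174) and the roots of f are ±√283, ±√174. Hence the splitting field is K = Q(√283, √174). Since 283 and 174 are distinct squarefree integers > 1, their product 49242 is not a perfect square, so √174 ∉ Q(√283). By the tower law [K:Q] = [Q(√283,√174):Q(√283)] · [Q(√283):Q] = 2 · 2 = 4.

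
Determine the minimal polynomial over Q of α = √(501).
m_α(x) = x^2 - 501

α satisfies α^2 - 501 = 0, so x^2 - 501 annihilates α. Since d = 501 is squarefree and ≠ 1, it is not a perfect square in Q, so x^2 - 501 has no rational root and is therefore irreducible over Q (a degree-2 polynomial over a field is irreducible iff it has no root). Hence m_α(x) = x^2 - 501.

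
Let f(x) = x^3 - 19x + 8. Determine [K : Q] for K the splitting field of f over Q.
[K : Q] = 6

By the rational root test, any rational root of the monic integer polynomial f(x) = x^3 - 19x + 8 must be an integer dividing the constant term 8, i.e. one of ±{1, 2, 4, 8}. Evaluating: f(1) = -10, f(-1) = 26, f(2) = -22, f(-2) = 38, f(4) = -4, f(-4) = 20, f(8) = 368, f(-8) = -352; none is 0, so f has no rational root and is therefore irreducible over Q (a cubic with no linear factor over a field is irreducible). For an irreducible cubic, the Galois group is A_3 or S_3 according as the discriminant disc(f) = -4a^3 - 27b^2 = -4·(-19)^3 - 27·(8)^2 = 25708 is or is not a square in Q. Here disc(f) = 25708 is not a perfect square in Q, so the Galois group of f over Q is not contained in A_3 and must be all of S_3. The splitting field has degree |S_3| = 6 over Q, so [K : Q] = 6.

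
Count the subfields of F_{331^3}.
F_{331^3} has 2 subfields

The subfields of F_{p^n} are exactly the fields F_{p^d} for d | n (each is the fixed field of the unique index-d subgroup of Gal(F_{p^n}/F_p) ≅ Z/nZ). The divisors of n = 3 are {1, 3}, giving 2 subfields: F_{331^1}, F_{331^3}.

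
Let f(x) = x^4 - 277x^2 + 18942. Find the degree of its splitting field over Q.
[K : Q] = 4

Solving the quadratic in x^2: x^2 = (277 ± √(277^2 - 4·18942))/2 = (277 ± √961)/2 = (277 ± 31)/2, giving x^2 = 154 or x^2 = 123. So f(x) = (x^2 - 154)(x^2 - 123) and the roots of f are ±√154, ±√123. Hence the splitting field is K = Q(√154, √123). Since 154 and 123 are distinct squarefree integers > 1, their product 18942 is not a perfect square, so √123 ∉ Q(√154). By the tower law [K:Q] = [Q(√154,√123):Q(√154)] · [Q(√154):Q] = 2 · 2 = 4.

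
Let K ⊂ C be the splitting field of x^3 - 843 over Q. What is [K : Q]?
[K : Q] = 6

The roots of x^3 - 843 are ∛843, ω∛843, ω^2∛843 where ω = e^(2πi/3) is a primitive cube root of unity, so K = Q(∛843, ω). Now [Q(∛843):Q] = 3 (since 843 is not a perfect cube, x^3 - 843 is irreducible) and [Q(ω):Q] = 2. Both 2 and 3 divide [K:Q], and [K:Q] ≤ 3·2 = 6, so [K:Q] = 6. (Equivalently: Q(∛843) ⊂ R but ω ∉ R, so [K : Q(∛843)] = 2.)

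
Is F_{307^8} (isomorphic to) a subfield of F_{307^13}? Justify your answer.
No: F_{307^8} is not a subfield of F_{307^13}

F_{p^m} embeds in F_{p^n} iff m | n. Here 8 ∤ 13 (since 13 = 1·8 + 5 with remainder 5 ≠ 0), so F_{307^8} is not a subfield of F_{307^13}. Equivalently: if it were, the tower law would give 8 = [F_{307^8}:F_307] dividing [F_{307^13}:F_307] = 13, contradiction.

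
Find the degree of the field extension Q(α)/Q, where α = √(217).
[Q(α):Q] = 2

[Q(α):Q] equals the degree of the minimal polynomial of α. Here α^2 = 217 and x^2 - 217 is irreducible (d = 217 is squarefree, ≠ 1, hence not a square), so deg(m_α) = 2. Thus [Q(α):Q] = 2.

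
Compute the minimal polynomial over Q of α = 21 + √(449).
m_α(x) = x^2 - 42x - 8

From α - 21 = √(449), squaring gives (α - 21)^2 = 449, i.e. α^2 - 42α + 441 = 449, so α^2 - 42α - 8 = 0. The discriminant of x^2 - 42x - 8 is (-42)^2 - 4·(-8) = 1764 + 32 = 1796, and 4·(449) is not a perfect square in Q since 449 is squarefree and ≠ 1. Hence x^2 - 42x - 8 is irreducible over Q and is the minimal polynomial of α.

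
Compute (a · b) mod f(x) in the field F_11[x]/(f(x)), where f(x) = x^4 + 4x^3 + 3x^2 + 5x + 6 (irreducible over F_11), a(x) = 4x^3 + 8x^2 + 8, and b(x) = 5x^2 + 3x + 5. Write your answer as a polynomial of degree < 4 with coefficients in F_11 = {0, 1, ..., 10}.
a · b ≡ 8x^3 + 9x^2 + 10 (mod f(x))

Multiply in F_11[x]: a(x)·b(x) = (4x^3 + 8x^2 + 8)·(5x^2 + 3x + 5) = 9x^5 + 8x^4 + 3x^2 + 2x + 7. This has degree ≥ 4, so divide by f(x) over F_11: 9x^5 + 8x^4 + 3x^2 + 2x + 7 = (9x + 5)·(x^4 + 4x^3 + 3x^2 + 5x + 6) + (8x^3 + 9x^2 + 10). Hence a·b ≡ 8x^3 + 9x^2 + 10 (mod f). (F_11[x]/(f) is a field with 11^4 = 14641 elements since f is irreducible of degree 4.)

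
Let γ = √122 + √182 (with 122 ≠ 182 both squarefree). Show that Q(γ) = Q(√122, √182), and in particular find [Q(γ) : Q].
[Q(γ) : Q] = 4 (equivalently, Q(γ) = Q(√122, √182))

Obviously Q(γ) ⊆ Q(√122, √182), and [Q(√122, √182):Q] = 4 (since 122, 182 are distinct squarefree integers > 1 with 22204 not a perfect square). To show equality we compute the minimal polynomial of γ. From γ = √122 + √182: γ^2 = 122 + 2√(22204) + 182 = 304 + 2√(22204), so γ^2 - 304 = 2√(22204); squaring, (γ^2 - 304)^2 = 4·22204, i.e. γ^4 - 608γ^2 + 92416 - 88816 = 0, i.e. γ^4 - 608γ^2 + 3600 = 0. So γ is a root of x^4 - 608x^2 + 3600. This polynomial is irreducible over Q: it has no rational root (each ±√122 ± √182 is irrational), and any factorization into two quadratics over Q would force √(22204) ∈ Q (pairing opposite roots) or √122, √182 ∈ Q (other pairings), all impossible. Hence [Q(γ):Q] = 4 = [Q(√122, √182):Q], so Q(γ) = Q(√122, √182).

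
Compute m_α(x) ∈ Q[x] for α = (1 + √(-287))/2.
m_α(x) = x^2 - x + 72

From 2α - 1 = √(-287), squaring gives (2α - 1)^2 = -287, i.e. 4α^2 - 4α + 1 = -287, so α^2 - α + (1 + 287)/4 = 0. Since -287 ≡ 1 (mod 4), (1 + 287)/4 = 72 ∈ Z. The polynomial x^2 - x + 72 has discriminant 1 - 4·(72) = -287, which is not a perfect square in Q (d = -287 is squarefree and ≠ 1), so x^2 - x + 72 is irreducible over Q. It is the minimal polynomial of α.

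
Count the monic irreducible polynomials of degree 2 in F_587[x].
There are 171991 monic irreducible polynomials of degree 2 over F_587

Each element of F_{587^2} that lies in no proper subfield is a root of exactly one monic irreducible of degree 2 over F_587, and each such polynomial has 2 distinct roots in F_{587^2}. By Möbius inversion the count is N_587(2) = (1/2) Σ_{d|2} μ(2/d) · 587^d = (1/2)(μ(2)·587^1 + μ(1)·587^2) = 343982/2 = 171991.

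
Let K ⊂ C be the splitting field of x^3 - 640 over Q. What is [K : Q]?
[K : Q] = 6

The roots of x^3 - 640 are ∛640, ω∛640, ω^2∛640 where ω = e^(2πi/3) is a primitive cube root of unity, so K = Q(∛640, ω). Now [Q(∛640):Q] = 3 (since 640 is not a perfect cube, x^3 - 640 is irreducible) and [Q(ω):Q] = 2. Both 2 and 3 divide [K:Q], and [K:Q] ≤ 3·2 = 6, so [K:Q] = 6. (Equivalently: Q(∛640) ⊂ R but ω ∉ R, so [K : Q(∛640)] = 2.)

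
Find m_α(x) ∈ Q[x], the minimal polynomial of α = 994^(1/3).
m_α(x) = x^3 - 994

α satisfies α^3 = 994, so x^3 - 994 annihilates α. By the rational root test, a rational root p/q (in lowest terms) of x^3 - 994 would satisfy p^3 = 994 q^3, forcing q = 1 and p^3 = 994; but 994 is not a perfect cube, contradiction. A monic cubic over Q with no rational root is irreducible (any nontrivial factorization would include a linear factor). Hence x^3 - 994 is the minimal polynomial of α, and in particular [Q(α):Q] = 3.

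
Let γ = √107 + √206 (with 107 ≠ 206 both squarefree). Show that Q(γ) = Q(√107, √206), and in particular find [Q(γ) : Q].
[Q(γ) : Q] = 4 (equivalently, Q(γ) = Q(√107, √206))

Obviously Q(γ) ⊆ Q(√107, √206), and [Q(√107, √206):Q] = 4 (since 107, 206 are distinct squarefree integers > 1 with 22042 not a perfect square). To show equality we compute the minimal polynomial of γ. From γ = √107 + √206: γ^2 = 107 + 2√(22042) + 206 = 313 + 2√(22042), so γ^2 - 313 = 2√(22042); squaring, (γ^2 - 313)^2 = 4·22042, i.e. γ^4 - 626γ^2 + 97969 - 88168 = 0, i.e. γ^4 - 626γ^2 + 9801 = 0. So γ is a root of x^4 - 626x^2 + 9801. This polynomial is irreducible over Q: it has no rational root (each ±√107 ± √206 is irrational), and any factorization into two quadratics over Q would force √(22042) ∈ Q (pairing opposite roots) or √107, √206 ∈ Q (other pairings), all impossible. Hence [Q(γ):Q] = 4 = [Q(√107, √206):Q], so Q(γ) = Q(√107, √206).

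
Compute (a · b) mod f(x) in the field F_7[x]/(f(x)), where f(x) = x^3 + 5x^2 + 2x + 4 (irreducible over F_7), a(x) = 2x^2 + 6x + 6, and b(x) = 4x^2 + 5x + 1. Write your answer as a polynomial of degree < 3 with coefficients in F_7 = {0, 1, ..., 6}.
a · b ≡ 2x + 2 (mod f(x))

Multiply in F_7[x]: a(x)·b(x) = (2x^2 + 6x + 6)·(4x^2 + 5x + 1) = x^4 + 6x^3 + x + 6. This has degree ≥ 3, so divide by f(x) over F_7: x^4 + 6x^3 + x + 6 = (x + 1)·(x^3 + 5x^2 + 2x + 4) + (2x + 2). Hence a·b ≡ 2x + 2 (mod f). (F_7[x]/(f) is a field with 7^3 = 343 elements since f is irreducible of degree 3.)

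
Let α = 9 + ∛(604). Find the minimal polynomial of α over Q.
m_α(x) = x^3 - 27x^2 + 243x - 1333

Set β = α - 9 = ∛(604), so β^3 = 604. Then (α - 9)^3 - 604 = 0, i.e. α is a root of g(x) = (x - 9)^3 - 604 = x^3 - 27x^2 + 243x - 1333. Since g(x) = h(x - 9) where h(x) = x^3 - 604, and h is irreducible over Q (because 604 is not a perfect cube, so h has no rational root, and a monic cubic with no rational root is irreducible), g is also irreducible (irreducibility is preserved under the substitution x → x - 9). Hence m_α(x) = x^3 - 27x^2 + 243x - 1333.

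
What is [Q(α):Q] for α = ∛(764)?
[Q(α):Q] = 3

The minimal polynomial of α is x^3 - 764, irreducible over Q since 764 is not a perfect cube (so x^3 - 764 has no rational root). Hence [Q(α):Q] = deg(m_α) = 3.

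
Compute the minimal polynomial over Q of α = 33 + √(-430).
m_α(x) = x^2 - 66x + 1519

From α - 33 = √(-430), squaring gives (α - 33)^2 = -430, i.e. α^2 - 66α + 1089 = -430, so α^2 - 66α + 1519 = 0. The discriminant of x^2 - 66x + 1519 is (-66)^2 - 4·(1519) = 4356 - 6076 = -1720, and 4·(-430) is not a perfect square in Q since -430 is squarefree and ≠ 1. Hence x^2 - 66x + 1519 is irreducible over Q and is the minimal polynomial of α.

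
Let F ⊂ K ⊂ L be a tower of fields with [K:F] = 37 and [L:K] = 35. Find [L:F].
[L:F] = 1295

The tower law says that for any tower of field extensions F ⊂ K ⊂ L with finite degrees, [L:F] = [L:K] · [K:F]. Here this gives [L:F] = 35 · 37 = 1295.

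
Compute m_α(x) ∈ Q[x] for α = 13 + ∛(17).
m_α(x) = x^3 - 39x^2 + 507x - 2214

Set β = α - 13 = ∛(17), so β^3 = 17. Then (α - 13)^3 - 17 = 0, i.e. α is a root of g(x) = (x - 13)^3 - 17 = x^3 - 39x^2 + 507x - 2214. Since g(x) = h(x - 13) where h(x) = x^3 - 17, and h is irreducible over Q (because 17 is not a perfect cube, so h has no rational root, and a monic cubic with no rational root is irreducible), g is also irreducible (irreducibility is preserved under the substitution x → x - 13). Hence m_α(x) = x^3 - 39x^2 + 507x - 2214.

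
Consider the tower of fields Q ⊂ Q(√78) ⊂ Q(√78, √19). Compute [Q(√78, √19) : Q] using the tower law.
[Q(√78, √19) : Q] = 4

[Q(√78):Q] = 2 (min poly x^2 - 78, irreducible since 78 is squarefree > 1). For the top step, suppose √19 ∈ Q(√78), say √19 = c + d√78 with c, d ∈ Q. Squaring: 19 = c^2 + 78d^2 + 2cd√78. Since √78 ∉ Q this forces 2cd = 0. If d = 0 then √19 = c ∈ Q, contradicting 19 squarefree > 1. If c = 0 then 19 = 78d^2, so 78·19 = (78d)^2 is a perfect square in Q — but 78·19 = 1482 is not a perfect square (since 78 and 19 are distinct squarefree integers). Contradiction. Hence √19 ∉ Q(√78), so x^2 - 19 stays irreducible over Q(√78) and [Q(√78, √19) : Q(√78)] = 2. By the tower law, [Q(√78, √19) : Q] = 2 · 2 = 4.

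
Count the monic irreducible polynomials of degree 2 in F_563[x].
There are 158203 monic irreducible polynomials of degree 2 over F_563

Each element of F_{563^2} that lies in no proper subfield is a root of exactly one monic irreducible of degree 2 over F_563, and each such polynomial has 2 distinct roots in F_{563^2}. By Möbius inversion the count is N_563(2) = (1/2) Σ_{d|2} μ(2/d) · 563^d = (1/2)(μ(2)·563^1 + μ(1)·563^2) = 316406/2 = 158203.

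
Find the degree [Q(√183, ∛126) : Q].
[Q(√183, ∛126) : Q] = 6

Let L = Q(√183, ∛126). Since Q(√183) ⊂ L and [Q(√183):Q] = 2, the tower law gives 2 | [L:Q]. Likewise Q(∛126) ⊂ L with [Q(∛126):Q] = 3 (because 126 is not a perfect cube), so 3 | [L:Q]. As gcd(2,3) = 1, [L:Q] is divisible by 6. Conversely L is generated over Q by √183 and ∛126, so [L:Q] ≤ 2·3 = 6. Therefore [Q(√183, ∛126) : Q] = 6.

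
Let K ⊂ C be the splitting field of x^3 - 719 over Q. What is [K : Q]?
[K : Q] = 6

The roots of x^3 - 719 are ∛719, ω∛719, ω^2∛719 where ω = e^(2πi/3) is a primitive cube root of unity, so K = Q(∛719, ω). Now [Q(∛719):Q] = 3 (since 719 is not a perfect cube, x^3 - 719 is irreducible) and [Q(ω):Q] = 2. Both 2 and 3 divide [K:Q], and [K:Q] ≤ 3·2 = 6, so [K:Q] = 6. (Equivalently: Q(∛719) ⊂ R but ω ∉ R, so [K : Q(∛719)] = 2.)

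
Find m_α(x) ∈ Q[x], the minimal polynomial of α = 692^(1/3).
m_α(x) = x^3 - 692

α satisfies α^3 = 692, so x^3 - 692 annihilates α. By the rational root test, a rational root p/q (in lowest terms) of x^3 - 692 would satisfy p^3 = 692 q^3, forcing q = 1 and p^3 = 692; but 692 is not a perfect cube, contradiction. A monic cubic over Q with no rational root is irreducible (any nontrivial factorization would include a linear factor). Hence x^3 - 692 is the minimal polynomial of α, and in particular [Q(α):Q] = 3.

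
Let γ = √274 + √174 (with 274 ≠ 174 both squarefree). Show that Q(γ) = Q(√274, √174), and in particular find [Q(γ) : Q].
[Q(γ) : Q] = 4 (equivalently, Q(γ) = Q(√274, √174))

Obviously Q(γ) ⊆ Q(√274, √174), and [Q(√274, √174):Q] = 4 (since 274, 174 are distinct squarefree integers > 1 with 47676 not a perfect square). To show equality we compute the minimal polynomial of γ. From γ = √274 + √174: γ^2 = 274 + 2√(47676) + 174 = 448 + 2√(47676), so γ^2 - 448 = 2√(47676); squaring, (γ^2 - 448)^2 = 4·47676, i.e. γ^4 - 896γ^2 + 200704 - 190704 = 0, i.e. γ^4 - 896γ^2 + 10000 = 0. So γ is a root of x^4 - 896x^2 + 10000. This polynomial is irreducible over Q: it has no rational root (each ±√274 ± √174 is irrational), and any factorization into two quadratics over Q would force √(47676) ∈ Q (pairing opposite roots) or √274, √174 ∈ Q (other pairings), all impossible. Hence [Q(γ):Q] = 4 = [Q(√274, √174):Q], so Q(γ) = Q(√274, √174).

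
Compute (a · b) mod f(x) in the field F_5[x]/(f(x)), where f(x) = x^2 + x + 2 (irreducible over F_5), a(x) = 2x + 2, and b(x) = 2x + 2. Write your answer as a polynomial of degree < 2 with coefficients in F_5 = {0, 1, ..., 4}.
a · b ≡ 4x + 1 (mod f(x))

Multiply in F_5[x]: a(x)·b(x) = (2x + 2)·(2x + 2) = 4x^2 + 3x + 4. This has degree ≥ 2, so divide by f(x) over F_5: 4x^2 + 3x + 4 = (4)·(x^2 + x + 2) + (4x + 1). Hence a·b ≡ 4x + 1 (mod f). (F_5[x]/(f) is a field with 5^2 = 25 elements since f is irreducible of degree 2.)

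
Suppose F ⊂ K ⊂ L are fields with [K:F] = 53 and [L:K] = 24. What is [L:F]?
[L:F] = 1272

The tower law says that for any tower of field extensions F ⊂ K ⊂ L with finite degrees, [L:F] = [L:K] · [K:F]. Here this gives [L:F] = 24 · 53 = 1272.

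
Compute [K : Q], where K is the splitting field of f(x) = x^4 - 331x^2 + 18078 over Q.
[K : Q] = 4

Solving the quadratic in x^2: x^2 = (331 ± √(331^2 - 4·18078))/2 = (331 ± √37249)/2 = (331 ± 193)/2, giving x^2 = 69 or x^2 = 262. So f(x) = (x^2 - 69)(x^2 - 262) and the roots of f are ±√69, ±√262. Hence the splitting field is K = Q(√69, √262). Since 69 and 262 are distinct squarefree integers > 1, their product 18078 is not a perfect square, so √262 ∉ Q(√69). By the tower law [K:Q] = [Q(√69,√262):Q(√69)] · [Q(√69):Q] = 2 · 2 = 4.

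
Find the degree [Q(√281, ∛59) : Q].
[Q(√281, ∛59) : Q] = 6

Let L = Q(√281, ∛59). Since Q(√281) ⊂ L and [Q(√281):Q] = 2, the tower law gives 2 | [L:Q]. Likewise Q(∛59) ⊂ L with [Q(∛59):Q] = 3 (because 59 is not a perfect cube), so 3 | [L:Q]. As gcd(2,3) = 1, [L:Q] is divisible by 6. Conversely L is generated over Q by √281 and ∛59, so [L:Q] ≤ 2·3 = 6. Therefore [Q(√281, ∛59) : Q] = 6.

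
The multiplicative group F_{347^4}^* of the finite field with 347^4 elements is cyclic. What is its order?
|F_{347^4}^*| = 14498327280

F_{347^4} has 347^4 = 14498327281 elements; its multiplicative group consists of all nonzero elements, so |F_{347^4}^*| = 14498327281 - 1 = 14498327280. (It is cyclic since any finite subgroup of the multiplicative group of a field is cyclic.)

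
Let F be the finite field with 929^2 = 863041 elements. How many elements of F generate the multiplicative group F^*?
There are φ(863040) = 215040 primitive elements

F_q^* is cyclic of order q - 1 = 863040. A cyclic group of order m has exactly φ(m) generators. Here m = 863040 = 2^6 · 3 · 5 · 29 · 31, so the number of primitive elements is φ(863040) = 215040.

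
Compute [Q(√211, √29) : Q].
[Q(√211, √29) : Q] = 4

[Q(√211):Q] = 2 (min poly x^2 - 211, irreducible since 211 is squarefree > 1). For the top step, suppose √29 ∈ Q(√211), say √29 = c + d√211 with c, d ∈ Q. Squaring: 29 = c^2 + 211d^2 + 2cd√211. Since √211 ∉ Q this forces 2cd = 0. If d = 0 then √29 = c ∈ Q, contradicting 29 squarefree > 1. If c = 0 then 29 = 211d^2, so 211·29 = (211d)^2 is a perfect square in Q — but 211·29 = 6119 is not a perfect square (since 211 and 29 are distinct squarefree integers). Contradiction. Hence √29 ∉ Q(√211), so x^2 - 29 stays irreducible over Q(√211) and [Q(√211, √29) : Q(√211)] = 2. By the tower law, [Q(√211, √29) : Q] = 2 · 2 = 4.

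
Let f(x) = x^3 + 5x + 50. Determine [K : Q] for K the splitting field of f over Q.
[K : Q] = 6

By the rational root test, any rational root of the monic integer polynomial f(x) = x^3 + 5x + 50 must be an integer dividing the constant term 50, i.e. one of ±{1, 2, 5, 10, 25, 50}. Evaluating: f(1) = 56, f(-1) = 44, f(2) = 68, f(-2) = 32, f(5) = 200, f(-5) = -100, f(10) = 1100, f(-10) = -1000, f(25) = 15800, f(-25) = -15700, f(50) = 125300, f(-50) = -125200; none is 0, so f has no rational root and is therefore irreducible over Q (a cubic with no linear factor over a field is irreducible). For an irreducible cubic, the Galois group is A_3 or S_3 according as the discriminant disc(f) = -4a^3 - 27b^2 = -4·(5)^3 - 27·(50)^2 = -68000 is or is not a square in Q. Here disc(f) = -68000 is not a perfect square in Q, so the Galois group of f over Q is not contained in A_3 and must be all of S_3. The splitting field has degree |S_3| = 6 over Q, so [K : Q] = 6.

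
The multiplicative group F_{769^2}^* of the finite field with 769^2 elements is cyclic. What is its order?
|F_{769^2}^*| = 591360

F_{769^2} has 769^2 = 591361 elements; its multiplicative group consists of all nonzero elements, so |F_{769^2}^*| = 591361 - 1 = 591360. (It is cyclic since any finite subgroup of the multiplicative group of a field is cyclic.)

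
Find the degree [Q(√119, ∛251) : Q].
[Q(√119, ∛251) : Q] = 6

Let L = Q(√119, ∛251). Since Q(√119) ⊂ L and [Q(√119):Q] = 2, the tower law gives 2 | [L:Q]. Likewise Q(∛251) ⊂ L with [Q(∛251):Q] = 3 (because 251 is not a perfect cube), so 3 | [L:Q]. As gcd(2,3) = 1, [L:Q] is divisible by 6. Conversely L is generated over Q by √119 and ∛251, so [L:Q] ≤ 2·3 = 6. Therefore [Q(√119, ∛251) : Q] = 6.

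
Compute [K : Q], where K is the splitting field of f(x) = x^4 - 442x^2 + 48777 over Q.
[K : Q] = 4

Solving the quadratic in x^2: x^2 = (442 ± √(442^2 - 4·48777))/2 = (442 ± √256)/2 = (442 ± 16)/2, giving x^2 = 213 or x^2 = 229. So f(x) = (x^2 - 213)(x^2 - 229) and the roots of f are ±√213, ±√229. Hence the splitting field is K = Q(√213, √229). Since 213 and 229 are distinct squarefree integers > 1, their product 48777 is not a perfect square, so √229 ∉ Q(√213). By the tower law [K:Q] = [Q(√213,√229):Q(√213)] · [Q(√213):Q] = 2 · 2 = 4.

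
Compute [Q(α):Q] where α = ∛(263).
[Q(α):Q] = 3

The minimal polynomial of α is x^3 - 263, irreducible over Q since 263 is not a perfect cube (so x^3 - 263 has no rational root). Hence [Q(α):Q] = deg(m_α) = 3.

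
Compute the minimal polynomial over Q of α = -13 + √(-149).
m_α(x) = x^2 + 26x + 318

From α + 13 = √(-149), squaring gives (α + 13)^2 = -149, i.e. α^2 + 26α + 169 = -149, so α^2 + 26α + 318 = 0. The discriminant of x^2 + 26x + 318 is (26)^2 - 4·(318) = 676 - 1272 = -596, and 4·(-149) is not a perfect square in Q since -149 is squarefree and ≠ 1. Hence x^2 + 26x + 318 is irreducible over Q and is the minimal polynomial of α.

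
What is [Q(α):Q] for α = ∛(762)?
[Q(α):Q] = 3

The minimal polynomial of α is x^3 - 762, irreducible over Q since 762 is not a perfect cube (so x^3 - 762 has no rational root). Hence [Q(α):Q] = deg(m_α) = 3.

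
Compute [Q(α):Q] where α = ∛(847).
[Q(α):Q] = 3

The minimal polynomial of α is x^3 - 847, irreducible over Q since 847 is not a perfect cube (so x^3 - 847 has no rational root). Hence [Q(α):Q] = deg(m_α) = 3.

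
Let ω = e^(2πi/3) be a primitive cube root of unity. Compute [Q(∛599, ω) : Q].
[Q(∛599, ω) : Q] = 6

[Q(∛599):Q] = 3 (min poly x^3 - 599, irreducible since 599 is not a perfect cube). [Q(ω):Q] = 2 (min poly x^2 + x + 1). Since Q(∛599) ⊂ R and ω ∉ R, we have ω ∉ Q(∛599), so x^2 + x + 1 remains irreducible over Q(∛599) and [Q(∛599, ω) : Q(∛599)] = 2. By the tower law, [Q(∛599, ω) : Q] = 3 · 2 = 6. (In fact Q(∛599, ω) is the splitting field of x^3 - 599 over Q.)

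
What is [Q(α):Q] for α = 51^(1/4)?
[Q(α):Q] = 4

α is a root of x^4 - 51. By Eisenstein's criterion at the prime p = 3 (which divides the constant term 51 but p^2 = 9 does not, since 51 is squarefree), x^4 - 51 is irreducible over Q. Hence [Q(α):Q] = 4.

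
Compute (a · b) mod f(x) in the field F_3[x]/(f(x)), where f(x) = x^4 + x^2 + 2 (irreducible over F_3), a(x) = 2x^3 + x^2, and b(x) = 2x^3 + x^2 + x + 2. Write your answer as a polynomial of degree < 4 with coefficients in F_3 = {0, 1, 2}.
a · b ≡ x^3 + x^2 + x + 2 (mod f(x))

Multiply in F_3[x]: a(x)·b(x) = (2x^3 + x^2)·(2x^3 + x^2 + x + 2) = x^6 + x^5 + 2x^3 + 2x^2. This has degree ≥ 4, so divide by f(x) over F_3: x^6 + x^5 + 2x^3 + 2x^2 = (x^2 + x + 2)·(x^4 + x^2 + 2) + (x^3 + x^2 + x + 2). Hence a·b ≡ x^3 + x^2 + x + 2 (mod f). (F_3[x]/(f) is a field with 3^4 = 81 elements since f is irreducible of degree 4.)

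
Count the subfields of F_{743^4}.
F_{743^4} has 3 subfields

The subfields of F_{p^n} are exactly the fields F_{p^d} for d | n (each is the fixed field of the unique index-d subgroup of Gal(F_{p^n}/F_p) ≅ Z/nZ). The divisors of n = 4 are {1, 2, 4}, giving 3 subfields: F_{743^1}, F_{743^2}, F_{743^4}.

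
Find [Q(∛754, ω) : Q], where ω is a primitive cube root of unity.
[Q(∛754, ω) : Q] = 6

[Q(∛754):Q] = 3 (min poly x^3 - 754, irreducible since 754 is not a perfect cube). [Q(ω):Q] = 2 (min poly x^2 + x + 1). Since Q(∛754) ⊂ R and ω ∉ R, we have ω ∉ Q(∛754), so x^2 + x + 1 remains irreducible over Q(∛754) and [Q(∛754, ω) : Q(∛754)] = 2. By the tower law, [Q(∛754, ω) : Q] = 3 · 2 = 6. (In fact Q(∛754, ω) is the splitting field of x^3 - 754 over Q.)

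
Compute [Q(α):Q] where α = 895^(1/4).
[Q(α):Q] = 4

α is a root of x^4 - 895. By Eisenstein's criterion at the prime p = 5 (which divides the constant term 895 but p^2 = 25 does not, since 895 is squarefree), x^4 - 895 is irreducible over Q. Hence [Q(α):Q] = 4.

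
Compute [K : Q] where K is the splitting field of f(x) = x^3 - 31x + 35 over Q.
[K : Q] = 6

By the rational root test, any rational root of the monic integer polynomial f(x) = x^3 - 31x + 35 must be an integer dividing the constant term 35, i.e. one of ±{1, 5, 7, 35}. Evaluating: f(1) = 5, f(-1) = 65, f(5) = 5, f(-5) = 65, f(7) = 161, f(-7) = -91, f(35) = 41825, f(-35) = -41755; none is 0, so f has no rational root and is therefore irreducible over Q (a cubic with no linear factor over a field is irreducible). For an irreducible cubic, the Galois group is A_3 or S_3 according as the discriminant disc(f) = -4a^3 - 27b^2 = -4·(-31)^3 - 27·(35)^2 = 86089 is or is not a square in Q. Here disc(f) = 86089 is not a perfect square in Q, so the Galois group of f over Q is not contained in A_3 and must be all of S_3. The splitting field has degree |S_3| = 6 over Q, so [K : Q] = 6.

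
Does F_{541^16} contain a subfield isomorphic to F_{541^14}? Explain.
No: F_{541^14} is not a subfield of F_{541^16}

F_{p^m} embeds in F_{p^n} iff m | n. Here 14 ∤ 16 (since 16 = 1·14 + 2 with remainder 2 ≠ 0), so F_{541^14} is not a subfield of F_{541^16}. Equivalently: if it were, the tower law would give 14 = [F_{541^14}:F_541] dividing [F_{541^16}:F_541] = 16, contradiction.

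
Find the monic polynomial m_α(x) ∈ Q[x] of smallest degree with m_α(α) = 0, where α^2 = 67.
m_α(x) = x^2 - 67

α satisfies α^2 - 67 = 0, so x^2 - 67 annihilates α. Since d = 67 is squarefree and ≠ 1, it is not a perfect square in Q, so x^2 - 67 has no rational root and is therefore irreducible over Q (a degree-2 polynomial over a field is irreducible iff it has no root). Hence m_α(x) = x^2 - 67.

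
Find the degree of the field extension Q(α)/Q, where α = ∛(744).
[Q(α):Q] = 3

The minimal polynomial of α is x^3 - 744, irreducible over Q since 744 is not a perfect cube (so x^3 - 744 has no rational root). Hence [Q(α):Q] = deg(m_α) = 3.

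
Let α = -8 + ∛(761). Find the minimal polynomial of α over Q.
m_α(x) = x^3 + 24x^2 + 192x - 249

Set β = α + 8 = ∛(761), so β^3 = 761. Then (α + 8)^3 - 761 = 0, i.e. α is a root of g(x) = (x + 8)^3 - 761 = x^3 + 24x^2 + 192x - 249. Since g(x) = h(x + 8) where h(x) = x^3 - 761, and h is irreducible over Q (because 761 is not a perfect cube, so h has no rational root, and a monic cubic with no rational root is irreducible), g is also irreducible (irreducibility is preserved under the substitution x → x + 8). Hence m_α(x) = x^3 + 24x^2 + 192x - 249.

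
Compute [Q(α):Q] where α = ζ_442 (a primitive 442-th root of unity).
[Q(α):Q] = 192

The minimal polynomial of ζ_442 over Q is the 442-th cyclotomic polynomial Φ_442(x), which is irreducible over Q and has degree φ(442) = 192. Hence [Q(α):Q] = φ(442) = 192.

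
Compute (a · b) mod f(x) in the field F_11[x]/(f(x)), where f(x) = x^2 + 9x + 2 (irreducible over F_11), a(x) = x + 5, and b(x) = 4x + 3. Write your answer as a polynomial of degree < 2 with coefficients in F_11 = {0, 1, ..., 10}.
a · b ≡ 9x + 7 (mod f(x))

Multiply in F_11[x]: a(x)·b(x) = (x + 5)·(4x + 3) = 4x^2 + x + 4. This has degree ≥ 2, so divide by f(x) over F_11: 4x^2 + x + 4 = (4)·(x^2 + 9x + 2) + (9x + 7). Hence a·b ≡ 9x + 7 (mod f). (F_11[x]/(f) is a field with 11^2 = 121 elements since f is irreducible of degree 2.)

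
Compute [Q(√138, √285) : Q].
[Q(√138, √285) : Q] = 4

[Q(√138):Q] = 2 (min poly x^2 - 138, irreducible since 138 is squarefree > 1). For the top step, suppose √285 ∈ Q(√138), say √285 = c + d√138 with c, d ∈ Q. Squaring: 285 = c^2 + 138d^2 + 2cd√138. Since √138 ∉ Q this forces 2cd = 0. If d = 0 then √285 = c ∈ Q, contradicting 285 squarefree > 1. If c = 0 then 285 = 138d^2, so 138·285 = (138d)^2 is a perfect square in Q — but 138·285 = 39330 is not a perfect square (since 138 and 285 are distinct squarefree integers). Contradiction. Hence √285 ∉ Q(√138), so x^2 - 285 stays irreducible over Q(√138) and [Q(√138, √285) : Q(√138)] = 2. By the tower law, [Q(√138, √285) : Q] = 2 · 2 = 4.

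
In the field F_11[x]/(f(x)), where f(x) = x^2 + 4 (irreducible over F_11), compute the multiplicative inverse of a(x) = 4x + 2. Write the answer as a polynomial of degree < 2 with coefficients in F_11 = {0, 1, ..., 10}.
a(x)^(-1) ≡ 9x + 1 (mod f(x))

Since f is irreducible over F_11, F_11[x]/(f) is a field and a(x) ≠ 0 has an inverse. Apply the extended Euclidean algorithm to f(x) and a(x) in F_11[x]: f(x) = (3x + 4)·a(x) + (7). The last nonzero remainder is the constant 7 = gcd(f, a) in F_11. Back-substituting through the division chain expresses 7 = s(x)·a(x) + t(x)·f(x) with s(x) ≡ 8x + 7 (mod f), so (8x + 7)·a(x) ≡ 7 (mod f). Multiplying by 7^(-1) ≡ 8 in F_11 gives a(x)^(-1) ≡ 8·(8x + 7) ≡ 9x + 1 (mod f). Check: (4x + 2)·(9x + 1) = 3x^2 + 2 ≡ 1 (mod x^2 + 4).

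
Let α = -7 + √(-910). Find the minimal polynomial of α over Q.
m_α(x) = x^2 + 14x + 959

From α + 7 = √(-910), squaring gives (α + 7)^2 = -910, i.e. α^2 + 14α + 49 = -910, so α^2 + 14α + 959 = 0. The discriminant of x^2 + 14x + 959 is (14)^2 - 4·(959) = 196 - 3836 = -3640, and 4·(-910) is not a perfect square in Q since -910 is squarefree and ≠ 1. Hence x^2 + 14x + 959 is irreducible over Q and is the minimal polynomial of α.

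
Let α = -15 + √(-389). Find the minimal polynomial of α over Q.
m_α(x) = x^2 + 30x + 614

From α + 15 = √(-389), squaring gives (α + 15)^2 = -389, i.e. α^2 + 30α + 225 = -389, so α^2 + 30α + 614 = 0. The discriminant of x^2 + 30x + 614 is (30)^2 - 4·(614) = 900 - 2456 = -1556, and 4·(-389) is not a perfect square in Q since -389 is squarefree and ≠ 1. Hence x^2 + 30x + 614 is irreducible over Q and is the minimal polynomial of α.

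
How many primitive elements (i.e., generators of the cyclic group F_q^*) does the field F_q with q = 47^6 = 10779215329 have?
There are φ(10779215328) = 2791895040 primitive elements

F_q^* is cyclic of order q - 1 = 10779215328. A cyclic group of order m has exactly φ(m) generators. Here m = 10779215328 = 2^5 · 3^2 · 7 · 23 · 37 · 61 · 103, so the number of primitive elements is φ(10779215328) = 2791895040.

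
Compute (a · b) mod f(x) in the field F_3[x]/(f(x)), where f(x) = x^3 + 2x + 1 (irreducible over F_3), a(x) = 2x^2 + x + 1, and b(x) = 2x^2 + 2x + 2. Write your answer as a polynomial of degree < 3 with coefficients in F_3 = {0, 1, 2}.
a · b ≡ 2 (mod f(x))

Multiply in F_3[x]: a(x)·b(x) = (2x^2 + x + 1)·(2x^2 + 2x + 2) = x^4 + 2x^2 + x + 2. This has degree ≥ 3, so divide by f(x) over F_3: x^4 + 2x^2 + x + 2 = (x)·(x^3 + 2x + 1) + (2). Hence a·b ≡ 2 (mod f). (F_3[x]/(f) is a field with 3^3 = 27 elements since f is irreducible of degree 3.)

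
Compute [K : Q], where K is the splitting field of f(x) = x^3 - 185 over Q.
[K : Q] = 6

The roots of x^3 - 185 are ∛185, ω∛185, ω^2∛185 where ω = e^(2πi/3) is a primitive cube root of unity, so K = Q(∛185, ω). Now [Q(∛185):Q] = 3 (since 185 is not a perfect cube, x^3 - 185 is irreducible) and [Q(ω):Q] = 2. Both 2 and 3 divide [K:Q], and [K:Q] ≤ 3·2 = 6, so [K:Q] = 6. (Equivalently: Q(∛185) ⊂ R but ω ∉ R, so [K : Q(∛185)] = 2.)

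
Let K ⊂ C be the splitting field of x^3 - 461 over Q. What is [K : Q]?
[K : Q] = 6

The roots of x^3 - 461 are ∛461, ω∛461, ω^2∛461 where ω = e^(2πi/3) is a primitive cube root of unity, so K = Q(∛461, ω). Now [Q(∛461):Q] = 3 (since 461 is not a perfect cube, x^3 - 461 is irreducible) and [Q(ω):Q] = 2. Both 2 and 3 divide [K:Q], and [K:Q] ≤ 3·2 = 6, so [K:Q] = 6. (Equivalently: Q(∛461) ⊂ R but ω ∉ R, so [K : Q(∛461)] = 2.)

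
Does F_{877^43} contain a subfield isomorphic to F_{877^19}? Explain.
No: F_{877^19} is not a subfield of F_{877^43}

F_{p^m} embeds in F_{p^n} iff m | n. Here 19 ∤ 43 (since 43 = 2·19 + 5 with remainder 5 ≠ 0), so F_{877^19} is not a subfield of F_{877^43}. Equivalently: if it were, the tower law would give 19 = [F_{877^19}:F_877] dividing [F_{877^43}:F_877] = 43, contradiction.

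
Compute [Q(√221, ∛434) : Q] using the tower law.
[Q(√221, ∛434) : Q] = 6

Let L = Q(√221, ∛434). Since Q(√221) ⊂ L and [Q(√221):Q] = 2, the tower law gives 2 | [L:Q]. Likewise Q(∛434) ⊂ L with [Q(∛434):Q] = 3 (because 434 is not a perfect cube), so 3 | [L:Q]. As gcd(2,3) = 1, [L:Q] is divisible by 6. Conversely L is generated over Q by √221 and ∛434, so [L:Q] ≤ 2·3 = 6. Therefore [Q(√221, ∛434) : Q] = 6.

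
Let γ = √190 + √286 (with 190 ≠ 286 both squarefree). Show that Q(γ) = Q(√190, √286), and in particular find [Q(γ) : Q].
[Q(γ) : Q] = 4 (equivalently, Q(γ) = Q(√190, √286))

Obviously Q(γ) ⊆ Q(√190, √286), and [Q(√190, √286):Q] = 4 (since 190, 286 are distinct squarefree integers > 1 with 54340 not a perfect square). To show equality we compute the minimal polynomial of γ. From γ = √190 + √286: γ^2 = 190 + 2√(54340) + 286 = 476 + 2√(54340), so γ^2 - 476 = 2√(54340); squaring, (γ^2 - 476)^2 = 4·54340, i.e. γ^4 - 952γ^2 + 226576 - 217360 = 0, i.e. γ^4 - 952γ^2 + 9216 = 0. So γ is a root of x^4 - 952x^2 + 9216. This polynomial is irreducible over Q: it has no rational root (each ±√190 ± √286 is irrational), and any factorization into two quadratics over Q would force √(54340) ∈ Q (pairing opposite roots) or √190, √286 ∈ Q (other pairings), all impossible. Hence [Q(γ):Q] = 4 = [Q(√190, √286):Q], so Q(γ) = Q(√190, √286).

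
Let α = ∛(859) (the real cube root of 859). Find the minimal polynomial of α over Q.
m_α(x) = x^3 - 859

α satisfies α^3 = 859, so x^3 - 859 annihilates α. By the rational root test, a rational root p/q (in lowest terms) of x^3 - 859 would satisfy p^3 = 859 q^3, forcing q = 1 and p^3 = 859; but 859 is not a perfect cube, contradiction. A monic cubic over Q with no rational root is irreducible (any nontrivial factorization would include a linear factor). Hence x^3 - 859 is the minimal polynomial of α, and in particular [Q(α):Q] = 3.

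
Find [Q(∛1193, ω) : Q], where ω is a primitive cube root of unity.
[Q(∛1193, ω) : Q] = 6

[Q(∛1193):Q] = 3 (min poly x^3 - 1193, irreducible since 1193 is not a perfect cube). [Q(ω):Q] = 2 (min poly x^2 + x + 1). Since Q(∛1193) ⊂ R and ω ∉ R, we have ω ∉ Q(∛1193), so x^2 + x + 1 remains irreducible over Q(∛1193) and [Q(∛1193, ω) : Q(∛1193)] = 2. By the tower law, [Q(∛1193, ω) : Q] = 3 · 2 = 6. (In fact Q(∛1193, ω) is the splitting field of x^3 - 1193 over Q.)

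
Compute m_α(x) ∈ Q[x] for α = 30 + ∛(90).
m_α(x) = x^3 - 90x^2 + 2700x - 27090

Set β = α - 30 = ∛(90), so β^3 = 90. Then (α - 30)^3 - 90 = 0, i.e. α is a root of g(x) = (x - 30)^3 - 90 = x^3 - 90x^2 + 2700x - 27090. Since g(x) = h(x - 30) where h(x) = x^3 - 90, and h is irreducible over Q (because 90 is not a perfect cube, so h has no rational root, and a monic cubic with no rational root is irreducible), g is also irreducible (irreducibility is preserved under the substitution x → x - 30). Hence m_α(x) = x^3 - 90x^2 + 2700x - 27090.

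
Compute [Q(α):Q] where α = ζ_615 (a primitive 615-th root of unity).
[Q(α):Q] = 320

The minimal polynomial of ζ_615 over Q is the 615-th cyclotomic polynomial Φ_615(x), which is irreducible over Q and has degree φ(615) = 320. Hence [Q(α):Q] = φ(615) = 320.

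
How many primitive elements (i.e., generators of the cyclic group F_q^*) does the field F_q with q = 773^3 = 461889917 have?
There are φ(461889916) = 229747968 primitive elements

F_q^* is cyclic of order q - 1 = 461889916. A cyclic group of order m has exactly φ(m) generators. Here m = 461889916 = 2^2 · 193 · 598303, so the number of primitive elements is φ(461889916) = 229747968.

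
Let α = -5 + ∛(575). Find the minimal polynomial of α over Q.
m_α(x) = x^3 + 15x^2 + 75x - 450

Set β = α + 5 = ∛(575), so β^3 = 575. Then (α + 5)^3 - 575 = 0, i.e. α is a root of g(x) = (x + 5)^3 - 575 = x^3 + 15x^2 + 75x - 450. Since g(x) = h(x + 5) where h(x) = x^3 - 575, and h is irreducible over Q (because 575 is not a perfect cube, so h has no rational root, and a monic cubic with no rational root is irreducible), g is also irreducible (irreducibility is preserved under the substitution x → x + 5). Hence m_α(x) = x^3 + 15x^2 + 75x - 450.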